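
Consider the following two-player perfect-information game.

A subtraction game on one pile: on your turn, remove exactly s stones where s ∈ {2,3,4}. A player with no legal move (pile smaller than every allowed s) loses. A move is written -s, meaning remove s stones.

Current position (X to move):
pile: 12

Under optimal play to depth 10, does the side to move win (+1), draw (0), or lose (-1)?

value(12, X) = -1

p1 X@[12]: -2[10]-1* -3[9]-1 -4[8]-1
p2 O@[10]: -2[8]-1 -3[7]+1* -4[6]+1
p3 X@[7]: -2[5]-1* -3[4]-1 -4[3]-1
p4 O@[5]: -2[3]-1 -3[2]-1 -4[1]+1*
p5 X@[1] terminal -1; root [12] d10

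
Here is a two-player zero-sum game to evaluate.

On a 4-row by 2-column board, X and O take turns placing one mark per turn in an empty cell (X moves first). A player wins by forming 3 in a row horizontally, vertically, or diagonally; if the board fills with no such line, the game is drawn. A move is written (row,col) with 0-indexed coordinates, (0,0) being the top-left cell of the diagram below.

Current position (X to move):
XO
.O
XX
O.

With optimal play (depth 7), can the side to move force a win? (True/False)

p1 X@[XO/.O/XX/O.]: (1,0)[XO/XO/XX/O.]+1* (3,1)[XO/.O/XX/OX]+0
p2 O@[XO/XO/XX/O.] terminal -1; root [XO/.O/XX/O.] d7

X winning at [XO/.O/XX/O.]: True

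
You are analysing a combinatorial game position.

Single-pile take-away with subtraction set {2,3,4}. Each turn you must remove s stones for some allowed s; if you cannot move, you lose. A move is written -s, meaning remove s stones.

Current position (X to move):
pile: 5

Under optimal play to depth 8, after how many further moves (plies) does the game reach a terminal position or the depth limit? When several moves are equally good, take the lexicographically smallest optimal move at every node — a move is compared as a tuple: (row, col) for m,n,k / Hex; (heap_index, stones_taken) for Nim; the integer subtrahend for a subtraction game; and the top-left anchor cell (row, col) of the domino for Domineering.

PV length from [5]: 1 ply

[5] X move#1: -2:-1/3, -3:-1/2, -4:+1/1*
[1] end (terminal -1, O#2); searched 5 to 8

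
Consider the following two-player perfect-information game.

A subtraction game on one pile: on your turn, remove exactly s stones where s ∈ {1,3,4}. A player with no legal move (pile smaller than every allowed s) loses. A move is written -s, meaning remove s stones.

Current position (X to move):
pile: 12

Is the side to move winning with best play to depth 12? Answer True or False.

[12] X move#1: -1:-1/11, -3:+1/9*, -4:-1/8
[9] O move#2: -1:-1/8*, -3:-1/6, -4:-1/5
[8] X move#3: -1:+1/7*, -3:-1/5, -4:-1/4
[7] O move#4: -1:-1/6*, -3:-1/4, -4:-1/3
[6] X move#5: -1:-1/5, -3:-1/3, -4:+1/2*
[2] O move#6: -1:-1/1*
[1] X move#7: -1:+1/0*
[0] end (terminal -1, O#8); searched 12 to 12

X winning at [12]: True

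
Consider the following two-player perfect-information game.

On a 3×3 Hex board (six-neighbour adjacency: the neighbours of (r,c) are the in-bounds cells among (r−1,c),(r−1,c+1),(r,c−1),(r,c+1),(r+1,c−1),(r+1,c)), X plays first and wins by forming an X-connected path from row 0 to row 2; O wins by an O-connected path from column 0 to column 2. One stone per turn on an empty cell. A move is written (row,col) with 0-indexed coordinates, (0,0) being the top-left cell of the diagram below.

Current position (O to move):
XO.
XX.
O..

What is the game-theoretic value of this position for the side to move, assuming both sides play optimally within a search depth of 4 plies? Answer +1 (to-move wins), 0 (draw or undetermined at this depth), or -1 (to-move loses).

value(XO./XX./O.., O) = +1

ply 1, O at XO./XX./O.. | (0,2)=-1→XOO/XX./O..; (1,2)=-1→XO./XXO/O..; (2,1)=+1→XO./XX./OO.*; (2,2)=-1→XO./XX./O.O
ply 2, X at XO./XX./OO. | (0,2)=-1→XOX/XX./OO.*; (1,2)=-1→XO./XXX/OO.; (2,2)=-1→XO./XX./OOX
ply 3, O at XOX/XX./OO. | (1,2)=+1→XOX/XXO/OO.*; (2,2)=+1→XOX/XX./OOO
ply 4: XOX/XXO/OO. is terminal -1 (X); from XO./XX./O.. depth 4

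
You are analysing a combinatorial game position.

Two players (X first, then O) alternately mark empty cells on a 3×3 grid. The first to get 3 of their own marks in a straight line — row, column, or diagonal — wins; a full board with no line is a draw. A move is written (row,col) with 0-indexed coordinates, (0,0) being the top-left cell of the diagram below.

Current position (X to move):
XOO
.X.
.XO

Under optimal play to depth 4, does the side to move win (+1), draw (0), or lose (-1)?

value(XOO/.X./.XO, X) = 0

[XOO/.X./.XO] X move#1: (1,0):-1/XOO/XX./.XO, (1,2):+0/XOO/.XX/.XO*, (2,0):-1/XOO/.X./XXO
[XOO/.XX/.XO] O move#2: (1,0):+0/XOO/OXX/.XO*, (2,0):-1/XOO/.XX/OXO
[XOO/OXX/.XO] X move#3: (2,0):+0/XOO/OXX/XXO*
[XOO/OXX/XXO] end (terminal +0, O#4); searched XOO/.X./.XO to 4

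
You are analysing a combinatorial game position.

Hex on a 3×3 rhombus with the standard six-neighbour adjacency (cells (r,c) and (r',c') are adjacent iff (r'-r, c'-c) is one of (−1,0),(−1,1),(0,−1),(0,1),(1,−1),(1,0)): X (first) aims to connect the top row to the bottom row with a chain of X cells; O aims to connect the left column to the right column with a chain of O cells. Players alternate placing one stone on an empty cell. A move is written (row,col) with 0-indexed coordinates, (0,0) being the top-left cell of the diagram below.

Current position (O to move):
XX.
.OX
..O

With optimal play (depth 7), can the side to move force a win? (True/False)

O winning at [XX./.OX/..O]: True

ply 1, O at XX./.OX/..O | (0,2)=+1→XXO/.OX/..O*; (1,0)=+1→XX./OOX/..O; (2,0)=+1→XX./.OX/O.O; (2,1)=+1→XX./.OX/.OO
ply 2, X at XXO/.OX/..O | (1,0)=-1→XXO/XOX/..O*; (2,0)=-1→XXO/.OX/X.O; (2,1)=-1→XXO/.OX/.XO
ply 3, O at XXO/XOX/..O | (2,0)=+1→XXO/XOX/O.O*; (2,1)=-1→XXO/XOX/.OO
ply 4: XXO/XOX/O.O is terminal -1 (X); from XX./.OX/..O depth 7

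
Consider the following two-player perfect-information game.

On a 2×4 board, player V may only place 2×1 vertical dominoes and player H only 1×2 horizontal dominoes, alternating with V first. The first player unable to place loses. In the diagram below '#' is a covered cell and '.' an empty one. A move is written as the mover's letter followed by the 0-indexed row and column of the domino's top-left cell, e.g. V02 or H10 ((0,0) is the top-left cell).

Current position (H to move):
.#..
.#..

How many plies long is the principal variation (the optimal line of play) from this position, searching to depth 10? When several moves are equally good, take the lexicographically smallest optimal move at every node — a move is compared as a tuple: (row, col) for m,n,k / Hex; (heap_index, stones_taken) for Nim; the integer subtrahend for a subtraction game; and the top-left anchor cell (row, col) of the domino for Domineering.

PV length from [.#../.#..]: 3 plies

ply 1, H at .#../.#.. | H02=+1→.###/.#..*; H12=+1→.#../.###
ply 2, V at .###/.#.. | V00=-1→####/##..*
ply 3, H at ####/##.. | H12=+1→####/####*
ply 4: ####/#### is terminal -1 (V); from .#../.#.. depth 10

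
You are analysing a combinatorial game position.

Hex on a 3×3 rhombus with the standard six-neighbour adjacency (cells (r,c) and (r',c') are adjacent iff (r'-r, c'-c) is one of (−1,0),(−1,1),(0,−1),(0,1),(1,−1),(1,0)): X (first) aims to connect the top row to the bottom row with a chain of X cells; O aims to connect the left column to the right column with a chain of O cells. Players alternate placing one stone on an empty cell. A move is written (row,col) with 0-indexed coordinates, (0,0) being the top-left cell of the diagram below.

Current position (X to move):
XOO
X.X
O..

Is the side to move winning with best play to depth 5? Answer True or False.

X winning at [XOO/X.X/O..]: True

ply 1, X at XOO/X.X/O.. | (1,1)=+1→XOO/XXX/O..*; (2,1)=-1→XOO/X.X/OX.; (2,2)=-1→XOO/X.X/O.X
ply 2, O at XOO/XXX/O.. | (2,1)=-1→XOO/XXX/OO.*; (2,2)=-1→XOO/XXX/O.O
ply 3, X at XOO/XXX/OO. | (2,2)=+1→XOO/XXX/OOX*
ply 4: XOO/XXX/OOX is terminal -1 (O); from XOO/X.X/O.. depth 5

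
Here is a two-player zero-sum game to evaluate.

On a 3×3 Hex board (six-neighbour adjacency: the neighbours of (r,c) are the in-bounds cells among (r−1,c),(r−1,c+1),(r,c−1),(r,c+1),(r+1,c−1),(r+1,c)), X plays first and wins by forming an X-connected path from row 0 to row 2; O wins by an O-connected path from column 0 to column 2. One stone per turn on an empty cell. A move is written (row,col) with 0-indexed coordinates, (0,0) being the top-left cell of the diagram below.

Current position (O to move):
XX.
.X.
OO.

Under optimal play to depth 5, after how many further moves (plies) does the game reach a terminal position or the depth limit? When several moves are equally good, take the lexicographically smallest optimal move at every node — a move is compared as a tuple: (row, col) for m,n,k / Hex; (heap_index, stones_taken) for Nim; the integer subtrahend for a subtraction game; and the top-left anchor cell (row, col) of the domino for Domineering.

PV length from [XX./.X./OO.]: 3 plies

[XX./.X./OO.] O move#1: (0,2):+1/XXO/.X./OO.*, (1,0):+1/XX./OX./OO., (1,2):+1/XX./.XO/OO., (2,2):+1/XX./.X./OOO
[XXO/.X./OO.] X move#2: (1,0):-1/XXO/XX./OO.*, (1,2):-1/XXO/.XX/OO., (2,2):-1/XXO/.X./OOX
[XXO/XX./OO.] O move#3: (1,2):+1/XXO/XXO/OO.*, (2,2):+1/XXO/XX./OOO
[XXO/XXO/OO.] end (terminal -1, X#4); searched XX./.X./OO. to 5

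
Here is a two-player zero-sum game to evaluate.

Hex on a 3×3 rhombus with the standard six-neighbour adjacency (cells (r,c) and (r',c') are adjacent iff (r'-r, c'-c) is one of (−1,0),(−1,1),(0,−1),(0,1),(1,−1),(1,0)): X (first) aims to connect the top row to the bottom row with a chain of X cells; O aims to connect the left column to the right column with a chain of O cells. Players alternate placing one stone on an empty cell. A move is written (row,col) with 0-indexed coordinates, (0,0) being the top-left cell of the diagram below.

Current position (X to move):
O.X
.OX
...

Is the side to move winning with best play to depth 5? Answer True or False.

X winning at [O.X/.OX/...]: True

p1 X@[O.X/.OX/...]: (0,1)[OXX/.OX/...]+1* (1,0)[O.X/XOX/...]+1 (2,0)[O.X/.OX/X..]+1 (2,1)[O.X/.OX/.X.]+1 (2,2)[O.X/.OX/..X]+1
p2 O@[OXX/.OX/...]: (1,0)[OXX/OOX/...]-1* (2,0)[OXX/.OX/O..]-1 (2,1)[OXX/.OX/.O.]-1 (2,2)[OXX/.OX/..O]-1
p3 X@[OXX/OOX/...]: (2,0)[OXX/OOX/X..]+1* (2,1)[OXX/OOX/.X.]+1 (2,2)[OXX/OOX/..X]+1
p4 O@[OXX/OOX/X..]: (2,1)[OXX/OOX/XO.]-1* (2,2)[OXX/OOX/X.O]-1
p5 X@[OXX/OOX/XO.]: (2,2)[OXX/OOX/XOX]+1*
p6 O@[OXX/OOX/XOX] terminal -1; root [O.X/.OX/...] d5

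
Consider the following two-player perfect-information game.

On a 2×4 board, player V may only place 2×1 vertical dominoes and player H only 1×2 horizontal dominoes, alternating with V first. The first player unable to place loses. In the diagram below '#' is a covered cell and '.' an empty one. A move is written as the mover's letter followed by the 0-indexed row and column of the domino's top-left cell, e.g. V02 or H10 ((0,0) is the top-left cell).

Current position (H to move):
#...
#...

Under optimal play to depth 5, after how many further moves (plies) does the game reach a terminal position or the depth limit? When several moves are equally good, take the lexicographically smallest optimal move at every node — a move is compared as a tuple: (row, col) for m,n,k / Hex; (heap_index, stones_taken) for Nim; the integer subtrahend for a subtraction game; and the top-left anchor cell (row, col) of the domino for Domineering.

PV length from [#.../#...]: 3 plies

ply 1, H at #.../#... | H01=+1→###./#...*; H02=+1→#.##/#...; H11=+1→#.../###.; H12=+1→#.../#.##
ply 2, V at ###./#... | V03=-1→####/#..#*
ply 3, H at ####/#..# | H11=+1→####/####*
ply 4: ####/#### is terminal -1 (V); from #.../#... depth 5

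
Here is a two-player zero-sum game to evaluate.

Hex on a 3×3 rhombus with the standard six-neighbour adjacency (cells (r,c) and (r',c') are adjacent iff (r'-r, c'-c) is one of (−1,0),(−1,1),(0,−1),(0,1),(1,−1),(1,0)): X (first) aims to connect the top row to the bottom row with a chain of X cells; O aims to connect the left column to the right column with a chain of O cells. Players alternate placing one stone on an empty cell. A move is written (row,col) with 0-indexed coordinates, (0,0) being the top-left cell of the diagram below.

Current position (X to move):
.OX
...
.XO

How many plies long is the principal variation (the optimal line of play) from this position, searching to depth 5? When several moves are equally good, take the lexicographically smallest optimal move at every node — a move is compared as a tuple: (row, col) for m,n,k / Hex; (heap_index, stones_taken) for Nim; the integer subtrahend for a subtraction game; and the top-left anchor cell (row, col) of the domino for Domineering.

[.OX/.../.XO] X move#1: (0,0):+1/XOX/.../.XO*, (1,0):+1/.OX/X../.XO, (1,1):+1/.OX/.X./.XO, (1,2):+1/.OX/..X/.XO, (2,0):+1/.OX/.../XXO
[XOX/.../.XO] O move#2: (1,0):-1/XOX/O../.XO*, (1,1):-1/XOX/.O./.XO, (1,2):-1/XOX/..O/.XO, (2,0):-1/XOX/.../OXO
[XOX/O../.XO] X move#3: (1,1):+1/XOX/OX./.XO*, (1,2):+1/XOX/O.X/.XO, (2,0):+1/XOX/O../XXO
[XOX/OX./.XO] end (terminal -1, O#4); searched .OX/.../.XO to 5

PV length from [.OX/.../.XO]: 3 plies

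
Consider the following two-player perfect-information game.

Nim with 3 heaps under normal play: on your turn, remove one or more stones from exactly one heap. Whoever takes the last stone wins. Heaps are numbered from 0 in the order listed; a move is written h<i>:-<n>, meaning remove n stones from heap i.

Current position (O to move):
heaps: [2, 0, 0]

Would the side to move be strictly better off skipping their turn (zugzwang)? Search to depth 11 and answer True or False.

ply 1, O at (2,0,0) | h0:-1=-1→(1,0,0); h0:-2=+1→(0,0,0)*
ply 2: (0,0,0) is terminal -1 (X); from (2,0,0) depth 11
pass branch (X moves first from the same position):
  | ply 1, X at (2,0,0) | h0:-1=-1→(1,0,0); h0:-2=+1→(0,0,0)*
  | ply 2: (0,0,0) is terminal -1 (O); from (2,0,0) depth 11
O moving scores +1; O passing scores -1

zugzwang((2,0,0), O) = False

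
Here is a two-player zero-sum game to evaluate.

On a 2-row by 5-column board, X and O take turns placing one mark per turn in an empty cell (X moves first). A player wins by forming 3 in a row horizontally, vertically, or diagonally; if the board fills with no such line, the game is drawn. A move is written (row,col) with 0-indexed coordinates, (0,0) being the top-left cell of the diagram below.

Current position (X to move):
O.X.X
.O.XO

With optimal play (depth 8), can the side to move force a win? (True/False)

X winning at [O.X.X/.O.XO]: True

ply 1, X at O.X.X/.O.XO | (0,1)=+0→OXX.X/.O.XO; (0,3)=+1→O.XXX/.O.XO*; (1,0)=+0→O.X.X/XO.XO; (1,2)=+0→O.X.X/.OXXO
ply 2: O.XXX/.O.XO is terminal -1 (O); from O.X.X/.O.XO depth 8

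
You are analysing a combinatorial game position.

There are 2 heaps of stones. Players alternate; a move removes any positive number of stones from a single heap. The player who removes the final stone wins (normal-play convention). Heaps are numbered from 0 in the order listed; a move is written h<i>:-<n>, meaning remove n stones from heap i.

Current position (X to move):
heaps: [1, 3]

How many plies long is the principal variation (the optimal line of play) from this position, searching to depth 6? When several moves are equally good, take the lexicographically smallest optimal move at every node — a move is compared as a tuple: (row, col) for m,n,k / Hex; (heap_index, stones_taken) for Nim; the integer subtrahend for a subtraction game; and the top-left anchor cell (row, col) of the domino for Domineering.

ply 1, X at (1,3) | h0:-1=-1→(0,3); h1:-1=-1→(1,2); h1:-2=+1→(1,1)*; h1:-3=-1→(1,0)
ply 2, O at (1,1) | h0:-1=-1→(0,1)*; h1:-1=-1→(1,0)
ply 3, X at (0,1) | h1:-1=+1→(0,0)*
ply 4: (0,0) is terminal -1 (O); from (1,3) depth 6

PV length from [(1,3)]: 3 plies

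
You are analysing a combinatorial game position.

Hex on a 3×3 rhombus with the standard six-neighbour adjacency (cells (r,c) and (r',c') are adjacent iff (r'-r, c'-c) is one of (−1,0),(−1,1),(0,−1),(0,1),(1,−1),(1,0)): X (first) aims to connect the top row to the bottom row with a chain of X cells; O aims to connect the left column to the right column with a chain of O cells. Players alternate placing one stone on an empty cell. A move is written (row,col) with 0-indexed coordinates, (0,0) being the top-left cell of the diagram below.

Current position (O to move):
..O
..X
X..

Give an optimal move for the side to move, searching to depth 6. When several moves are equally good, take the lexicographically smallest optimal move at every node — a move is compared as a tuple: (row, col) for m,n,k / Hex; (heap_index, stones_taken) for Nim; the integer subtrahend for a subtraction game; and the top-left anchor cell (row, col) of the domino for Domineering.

O's best at [..O/..X/X..]: (0,1)

[..O/..X/X..] O move#1: (0,0):-1/O.O/..X/X.., (0,1):+1/.OO/..X/X..*, (1,0):+1/..O/O.X/X.., (1,1):-1/..O/.OX/X.., (2,1):-1/..O/..X/XO., (2,2):-1/..O/..X/X.O
[.OO/..X/X..] X move#2: (0,0):-1/XOO/..X/X..*, (1,0):-1/.OO/X.X/X.., (1,1):-1/.OO/.XX/X.., (2,1):-1/.OO/..X/XX., (2,2):-1/.OO/..X/X.X
[XOO/..X/X..] O move#3: (1,0):+1/XOO/O.X/X..*, (1,1):-1/XOO/.OX/X.., (2,1):-1/XOO/..X/XO., (2,2):-1/XOO/..X/X.O
[XOO/O.X/X..] end (terminal -1, X#4); searched ..O/..X/X.. to 6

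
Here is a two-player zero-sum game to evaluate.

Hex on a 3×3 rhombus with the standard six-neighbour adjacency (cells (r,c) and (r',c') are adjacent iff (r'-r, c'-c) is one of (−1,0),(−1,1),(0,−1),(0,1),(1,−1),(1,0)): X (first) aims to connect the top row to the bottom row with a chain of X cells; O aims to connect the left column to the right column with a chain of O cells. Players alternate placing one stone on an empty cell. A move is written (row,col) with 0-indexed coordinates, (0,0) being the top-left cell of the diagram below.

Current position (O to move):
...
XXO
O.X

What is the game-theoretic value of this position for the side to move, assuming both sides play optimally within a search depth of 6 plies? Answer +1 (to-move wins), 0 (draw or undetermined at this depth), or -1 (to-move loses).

p1 O@[.../XXO/O.X]: (0,0)[O../XXO/O.X]-1 (0,1)[.O./XXO/O.X]-1 (0,2)[..O/XXO/O.X]-1 (2,1)[.../XXO/OOX]+1*
p2 X@[.../XXO/OOX] terminal -1; root [.../XXO/O.X] d6

value(.../XXO/O.X, O) = +1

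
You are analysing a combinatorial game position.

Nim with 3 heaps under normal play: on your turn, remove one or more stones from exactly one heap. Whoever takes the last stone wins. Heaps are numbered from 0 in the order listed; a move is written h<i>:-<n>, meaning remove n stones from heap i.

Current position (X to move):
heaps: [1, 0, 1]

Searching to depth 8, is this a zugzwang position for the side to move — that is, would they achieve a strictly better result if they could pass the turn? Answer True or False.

ply 1, X at (1,0,1) | h0:-1=-1→(0,0,1)*; h2:-1=-1→(1,0,0)
ply 2, O at (0,0,1) | h2:-1=+1→(0,0,0)*
ply 3: (0,0,0) is terminal -1 (X); from (1,0,1) depth 8
suppose X passes — search the same position with O to move:
pass> ply 1, O at (1,0,1) | h0:-1=-1→(0,0,1)*; h2:-1=-1→(1,0,0)
pass> ply 2, X at (0,0,1) | h2:-1=+1→(0,0,0)*
pass> ply 3: (0,0,0) is terminal -1 (O); from (1,0,1) depth 8
for X: play -1, pass +1

zugzwang((1,0,1), X) = True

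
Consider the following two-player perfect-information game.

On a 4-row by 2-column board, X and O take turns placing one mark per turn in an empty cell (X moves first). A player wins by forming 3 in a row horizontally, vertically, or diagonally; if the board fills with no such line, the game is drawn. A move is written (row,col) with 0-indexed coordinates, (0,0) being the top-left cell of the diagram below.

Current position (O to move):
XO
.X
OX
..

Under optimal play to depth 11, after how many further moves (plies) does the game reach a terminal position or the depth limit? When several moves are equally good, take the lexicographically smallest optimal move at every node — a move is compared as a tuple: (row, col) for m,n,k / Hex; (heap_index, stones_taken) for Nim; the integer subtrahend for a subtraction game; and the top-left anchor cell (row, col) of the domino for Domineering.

ply 1, O at XO/.X/OX/.. | (1,0)=-1→XO/OX/OX/..; (3,0)=-1→XO/.X/OX/O.; (3,1)=+0→XO/.X/OX/.O*
ply 2, X at XO/.X/OX/.O | (1,0)=+0→XO/XX/OX/.O*; (3,0)=+0→XO/.X/OX/XO
ply 3, O at XO/XX/OX/.O | (3,0)=+0→XO/XX/OX/OO*
ply 4: XO/XX/OX/OO is terminal +0 (X); from XO/.X/OX/.. depth 11

PV length from [XO/.X/OX/..]: 3 plies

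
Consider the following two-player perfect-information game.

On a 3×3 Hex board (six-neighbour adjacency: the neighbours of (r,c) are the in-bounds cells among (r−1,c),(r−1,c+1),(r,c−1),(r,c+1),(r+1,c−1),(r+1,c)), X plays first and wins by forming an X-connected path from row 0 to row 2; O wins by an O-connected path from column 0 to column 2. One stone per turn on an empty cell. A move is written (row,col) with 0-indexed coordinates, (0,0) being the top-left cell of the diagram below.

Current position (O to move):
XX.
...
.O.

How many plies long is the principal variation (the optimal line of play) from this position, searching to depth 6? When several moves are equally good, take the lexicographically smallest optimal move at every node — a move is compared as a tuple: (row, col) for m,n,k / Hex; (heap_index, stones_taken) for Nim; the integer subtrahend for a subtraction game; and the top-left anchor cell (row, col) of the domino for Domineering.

ply 1, O at XX./.../.O. | (0,2)=-1→XXO/.../.O.; (1,0)=+1→XX./O../.O.*; (1,1)=+1→XX./.O./.O.; (1,2)=-1→XX./..O/.O.; (2,0)=+1→XX./.../OO.; (2,2)=-1→XX./.../.OO
ply 2, X at XX./O../.O. | (0,2)=-1→XXX/O../.O.*; (1,1)=-1→XX./OX./.O.; (1,2)=-1→XX./O.X/.O.; (2,0)=-1→XX./O../XO.; (2,2)=-1→XX./O../.OX
ply 3, O at XXX/O../.O. | (1,1)=+1→XXX/OO./.O.*; (1,2)=+1→XXX/O.O/.O.; (2,0)=+1→XXX/O../OO.; (2,2)=+1→XXX/O../.OO
ply 4, X at XXX/OO./.O. | (1,2)=-1→XXX/OOX/.O.*; (2,0)=-1→XXX/OO./XO.; (2,2)=-1→XXX/OO./.OX
ply 5, O at XXX/OOX/.O. | (2,0)=-1→XXX/OOX/OO.; (2,2)=+1→XXX/OOX/.OO*
ply 6: XXX/OOX/.OO is terminal -1 (X); from XX./.../.O. depth 6

PV length from [XX./.../.O.]: 5 plies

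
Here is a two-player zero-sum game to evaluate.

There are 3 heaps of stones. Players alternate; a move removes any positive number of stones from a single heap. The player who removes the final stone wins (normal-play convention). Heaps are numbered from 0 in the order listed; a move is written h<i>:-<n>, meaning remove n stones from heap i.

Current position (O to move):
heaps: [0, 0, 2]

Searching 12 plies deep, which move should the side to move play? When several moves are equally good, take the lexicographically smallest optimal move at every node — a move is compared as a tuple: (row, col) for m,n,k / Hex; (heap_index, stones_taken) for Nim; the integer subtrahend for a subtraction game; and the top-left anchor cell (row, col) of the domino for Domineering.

O's best at [(0,0,2)]: h2:-2

[(0,0,2)] O move#1: h2:-1:-1/(0,0,1), h2:-2:+1/(0,0,0)*
[(0,0,0)] end (terminal -1, X#2); searched (0,0,2) to 12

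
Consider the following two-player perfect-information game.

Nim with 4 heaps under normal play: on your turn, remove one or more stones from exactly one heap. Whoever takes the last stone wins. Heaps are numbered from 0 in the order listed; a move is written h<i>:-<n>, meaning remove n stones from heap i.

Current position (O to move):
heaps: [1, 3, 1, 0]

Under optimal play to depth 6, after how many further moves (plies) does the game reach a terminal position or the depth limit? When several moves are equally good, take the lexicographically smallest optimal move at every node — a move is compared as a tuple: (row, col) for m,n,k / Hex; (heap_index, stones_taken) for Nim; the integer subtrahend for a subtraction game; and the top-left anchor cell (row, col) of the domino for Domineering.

[(1,3,1,0)] O move#1: h0:-1:-1/(0,3,1,0), h1:-1:-1/(1,2,1,0), h1:-2:-1/(1,1,1,0), h1:-3:+1/(1,0,1,0)*, h2:-1:-1/(1,3,0,0)
[(1,0,1,0)] X move#2: h0:-1:-1/(0,0,1,0)*, h2:-1:-1/(1,0,0,0)
[(0,0,1,0)] O move#3: h2:-1:+1/(0,0,0,0)*
[(0,0,0,0)] end (terminal -1, X#4); searched (1,3,1,0) to 6

PV length from [(1,3,1,0)]: 3 plies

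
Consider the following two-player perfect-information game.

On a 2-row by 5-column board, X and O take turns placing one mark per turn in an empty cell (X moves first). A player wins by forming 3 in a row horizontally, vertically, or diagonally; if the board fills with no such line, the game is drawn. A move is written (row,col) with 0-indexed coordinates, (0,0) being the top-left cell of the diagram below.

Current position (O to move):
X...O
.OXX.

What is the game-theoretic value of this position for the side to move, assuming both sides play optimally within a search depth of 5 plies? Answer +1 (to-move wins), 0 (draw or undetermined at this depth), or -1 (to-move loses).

[X...O/.OXX.] O move#1: (0,1):-1/XO..O/.OXX., (0,2):-1/X.O.O/.OXX., (0,3):-1/X..OO/.OXX., (1,0):-1/X...O/OOXX., (1,4):+0/X...O/.OXXO*
[X...O/.OXXO] X move#2: (0,1):+0/XX..O/.OXXO*, (0,2):+0/X.X.O/.OXXO, (0,3):+0/X..XO/.OXXO, (1,0):+0/X...O/XOXXO
[XX..O/.OXXO] O move#3: (0,2):+0/XXO.O/.OXXO*, (0,3):-1/XX.OO/.OXXO, (1,0):-1/XX..O/OOXXO
[XXO.O/.OXXO] X move#4: (0,3):+0/XXOXO/.OXXO*, (1,0):-1/XXO.O/XOXXO
[XXOXO/.OXXO] O move#5: (1,0):+0/XXOXO/OOXXO*
[XXOXO/OOXXO] end (terminal +0, X#6); searched X...O/.OXX. to 5

value(X...O/.OXX., O) = 0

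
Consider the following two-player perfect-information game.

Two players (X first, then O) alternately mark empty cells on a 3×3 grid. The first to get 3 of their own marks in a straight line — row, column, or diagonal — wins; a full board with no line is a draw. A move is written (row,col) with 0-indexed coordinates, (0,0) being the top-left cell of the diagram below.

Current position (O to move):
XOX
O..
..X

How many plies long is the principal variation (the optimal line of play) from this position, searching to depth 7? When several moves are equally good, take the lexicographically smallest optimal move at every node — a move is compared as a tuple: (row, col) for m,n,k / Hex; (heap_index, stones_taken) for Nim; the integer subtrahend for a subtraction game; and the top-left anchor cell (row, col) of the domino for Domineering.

[XOX/O../..X] O move#1: (1,1):-1/XOX/OO./..X*, (1,2):-1/XOX/O.O/..X, (2,0):-1/XOX/O../O.X, (2,1):-1/XOX/O../.OX
[XOX/OO./..X] X move#2: (1,2):+1/XOX/OOX/..X*, (2,0):-1/XOX/OO./X.X, (2,1):-1/XOX/OO./.XX
[XOX/OOX/..X] end (terminal -1, O#3); searched XOX/O../..X to 7

PV length from [XOX/O../..X]: 2 plies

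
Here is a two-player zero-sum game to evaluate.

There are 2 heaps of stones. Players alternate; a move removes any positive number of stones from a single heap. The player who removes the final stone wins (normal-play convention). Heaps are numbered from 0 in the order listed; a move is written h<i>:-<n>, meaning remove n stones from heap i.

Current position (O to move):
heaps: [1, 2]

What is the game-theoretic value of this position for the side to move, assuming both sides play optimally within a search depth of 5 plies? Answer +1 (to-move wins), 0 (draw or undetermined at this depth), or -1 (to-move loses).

[(1,2)] O move#1: h0:-1:-1/(0,2), h1:-1:+1/(1,1)*, h1:-2:-1/(1,0)
[(1,1)] X move#2: h0:-1:-1/(0,1)*, h1:-1:-1/(1,0)
[(0,1)] O move#3: h1:-1:+1/(0,0)*
[(0,0)] end (terminal -1, X#4); searched (1,2) to 5

value((1,2), O) = +1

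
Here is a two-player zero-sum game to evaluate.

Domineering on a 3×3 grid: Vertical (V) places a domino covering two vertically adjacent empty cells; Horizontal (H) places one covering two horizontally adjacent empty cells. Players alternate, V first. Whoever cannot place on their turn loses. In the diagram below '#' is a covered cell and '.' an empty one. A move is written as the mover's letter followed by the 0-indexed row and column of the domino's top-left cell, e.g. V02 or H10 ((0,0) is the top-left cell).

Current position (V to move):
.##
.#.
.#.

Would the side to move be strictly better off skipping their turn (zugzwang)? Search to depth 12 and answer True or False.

[.##/.#./.#.] V move#1: V00:+1/###/##./.#.*, V10:+1/.##/##./##., V12:+1/.##/.##/.##
[###/##./.#.] end (terminal -1, H#2); searched .##/.#./.#. to 12
pass branch (H moves first from the same position):
  | [.##/.#./.#.] end (terminal -1, H#1); searched .##/.#./.#. to 12
V moving scores +1; V passing scores +1

zugzwang(.##/.#./.#., V) = False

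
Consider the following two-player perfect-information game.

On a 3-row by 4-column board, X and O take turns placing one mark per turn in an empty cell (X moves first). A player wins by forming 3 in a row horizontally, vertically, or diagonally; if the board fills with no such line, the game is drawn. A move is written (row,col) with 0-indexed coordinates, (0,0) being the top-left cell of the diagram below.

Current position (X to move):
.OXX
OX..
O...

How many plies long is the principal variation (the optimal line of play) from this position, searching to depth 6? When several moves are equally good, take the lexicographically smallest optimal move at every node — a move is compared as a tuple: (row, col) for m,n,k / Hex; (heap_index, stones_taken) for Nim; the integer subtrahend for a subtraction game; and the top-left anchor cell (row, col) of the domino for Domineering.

PV length from [.OXX/OX../O...]: 6 plies

[.OXX/OX../O...] X move#1: (0,0):+0/XOXX/OX../O...*, (1,2):-1/.OXX/OXX./O..., (1,3):-1/.OXX/OX.X/O..., (2,1):-1/.OXX/OX../OX.., (2,2):-1/.OXX/OX../O.X., (2,3):-1/.OXX/OX../O..X
[XOXX/OX../O...] O move#2: (1,2):-1/XOXX/OXO./O..., (1,3):-1/XOXX/OX.O/O..., (2,1):-1/XOXX/OX../OO.., (2,2):+0/XOXX/OX../O.O.*, (2,3):-1/XOXX/OX../O..O
[XOXX/OX../O.O.] X move#3: (1,2):-1/XOXX/OXX./O.O., (1,3):-1/XOXX/OX.X/O.O., (2,1):+0/XOXX/OX../OXO.*, (2,3):-1/XOXX/OX../O.OX
[XOXX/OX../OXO.] O move#4: (1,2):+0/XOXX/OXO./OXO.*, (1,3):-1/XOXX/OX.O/OXO., (2,3):-1/XOXX/OX../OXOO
[XOXX/OXO./OXO.] X move#5: (1,3):-1/XOXX/OXOX/OXO., (2,3):+0/XOXX/OXO./OXOX*
[XOXX/OXO./OXOX] O move#6: (1,3):+0/XOXX/OXOO/OXOX*
[XOXX/OXOO/OXOX] end (terminal +0, X#7); searched .OXX/OX../O... to 6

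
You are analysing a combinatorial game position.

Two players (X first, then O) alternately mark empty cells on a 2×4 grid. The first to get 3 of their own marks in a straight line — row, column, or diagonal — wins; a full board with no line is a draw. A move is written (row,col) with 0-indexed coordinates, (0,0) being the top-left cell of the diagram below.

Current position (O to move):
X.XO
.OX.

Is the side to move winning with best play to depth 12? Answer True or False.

p1 O@[X.XO/.OX.]: (0,1)[XOXO/.OX.]+0* (1,0)[X.XO/OOX.]-1 (1,3)[X.XO/.OXO]-1
p2 X@[XOXO/.OX.]: (1,0)[XOXO/XOX.]+0* (1,3)[XOXO/.OXX]+0
p3 O@[XOXO/XOX.]: (1,3)[XOXO/XOXO]+0*
p4 X@[XOXO/XOXO] terminal +0; root [X.XO/.OX.] d12

O winning at [X.XO/.OX.]: False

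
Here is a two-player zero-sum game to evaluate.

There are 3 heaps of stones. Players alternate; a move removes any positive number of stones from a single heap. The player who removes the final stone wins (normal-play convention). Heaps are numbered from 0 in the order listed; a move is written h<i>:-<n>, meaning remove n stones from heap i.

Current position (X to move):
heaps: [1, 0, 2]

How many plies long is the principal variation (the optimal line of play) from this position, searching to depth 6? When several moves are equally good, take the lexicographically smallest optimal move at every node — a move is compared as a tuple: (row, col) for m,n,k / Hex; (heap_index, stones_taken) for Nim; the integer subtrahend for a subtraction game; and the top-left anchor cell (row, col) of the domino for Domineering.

PV length from [(1,0,2)]: 3 plies

ply 1, X at (1,0,2) | h0:-1=-1→(0,0,2); h2:-1=+1→(1,0,1)*; h2:-2=-1→(1,0,0)
ply 2, O at (1,0,1) | h0:-1=-1→(0,0,1)*; h2:-1=-1→(1,0,0)
ply 3, X at (0,0,1) | h2:-1=+1→(0,0,0)*
ply 4: (0,0,0) is terminal -1 (O); from (1,0,2) depth 6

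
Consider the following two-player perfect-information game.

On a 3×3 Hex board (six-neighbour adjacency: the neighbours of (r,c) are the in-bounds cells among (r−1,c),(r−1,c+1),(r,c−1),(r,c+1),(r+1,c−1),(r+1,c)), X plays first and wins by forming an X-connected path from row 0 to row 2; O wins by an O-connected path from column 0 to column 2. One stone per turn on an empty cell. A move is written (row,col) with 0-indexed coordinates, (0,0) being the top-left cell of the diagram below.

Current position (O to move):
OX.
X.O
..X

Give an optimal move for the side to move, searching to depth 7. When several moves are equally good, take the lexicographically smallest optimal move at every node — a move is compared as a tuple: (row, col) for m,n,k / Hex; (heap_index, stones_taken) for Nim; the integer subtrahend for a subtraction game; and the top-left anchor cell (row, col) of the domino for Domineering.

O's best at [OX./X.O/..X]: (2,0)

ply 1, O at OX./X.O/..X | (0,2)=-1→OXO/X.O/..X; (1,1)=-1→OX./XOO/..X; (2,0)=+1→OX./X.O/O.X*; (2,1)=-1→OX./X.O/.OX
ply 2, X at OX./X.O/O.X | (0,2)=-1→OXX/X.O/O.X*; (1,1)=-1→OX./XXO/O.X; (2,1)=-1→OX./X.O/OXX
ply 3, O at OXX/X.O/O.X | (1,1)=+1→OXX/XOO/O.X*; (2,1)=+1→OXX/X.O/OOX
ply 4: OXX/XOO/O.X is terminal -1 (X); from OX./X.O/..X depth 7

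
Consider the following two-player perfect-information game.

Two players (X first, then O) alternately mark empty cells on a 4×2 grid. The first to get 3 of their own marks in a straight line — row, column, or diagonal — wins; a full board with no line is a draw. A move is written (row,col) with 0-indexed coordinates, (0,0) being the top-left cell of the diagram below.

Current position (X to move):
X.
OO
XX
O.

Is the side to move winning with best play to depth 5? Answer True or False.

X winning at [X./OO/XX/O.]: False

[X./OO/XX/O.] X move#1: (0,1):+0/XX/OO/XX/O.*, (3,1):+0/X./OO/XX/OX
[XX/OO/XX/O.] O move#2: (3,1):+0/XX/OO/XX/OO*
[XX/OO/XX/OO] end (terminal +0, X#3); searched X./OO/XX/O. to 5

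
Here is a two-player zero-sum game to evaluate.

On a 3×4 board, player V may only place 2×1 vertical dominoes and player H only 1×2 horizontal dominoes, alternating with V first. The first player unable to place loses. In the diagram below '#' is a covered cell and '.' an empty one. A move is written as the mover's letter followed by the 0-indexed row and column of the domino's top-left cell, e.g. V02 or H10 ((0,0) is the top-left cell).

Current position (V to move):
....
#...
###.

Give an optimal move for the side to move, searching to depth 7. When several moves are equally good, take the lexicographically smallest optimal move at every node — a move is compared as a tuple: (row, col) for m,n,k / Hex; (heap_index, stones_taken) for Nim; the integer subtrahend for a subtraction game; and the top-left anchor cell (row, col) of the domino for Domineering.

[..../#.../###.] V move#1: V01:-1/.#../##../###., V02:+1/..#./#.#./###.*, V03:-1/...#/#..#/###., V13:-1/..../#..#/####
[..#./#.#./###.] H move#2: H00:-1/###./#.#./###.*
[###./#.#./###.] V move#3: V03:+1/####/#.##/###.*, V13:+1/###./#.##/####
[####/#.##/###.] end (terminal -1, H#4); searched ..../#.../###. to 7

V's best at [..../#.../###.]: V02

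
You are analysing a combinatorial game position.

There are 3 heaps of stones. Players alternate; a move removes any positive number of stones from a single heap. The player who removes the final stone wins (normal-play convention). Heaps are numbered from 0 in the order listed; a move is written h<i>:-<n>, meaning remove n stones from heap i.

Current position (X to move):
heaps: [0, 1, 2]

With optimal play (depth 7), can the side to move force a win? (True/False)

X winning at [(0,1,2)]: True

[(0,1,2)] X move#1: h1:-1:-1/(0,0,2), h2:-1:+1/(0,1,1)*, h2:-2:-1/(0,1,0)
[(0,1,1)] O move#2: h1:-1:-1/(0,0,1)*, h2:-1:-1/(0,1,0)
[(0,0,1)] X move#3: h2:-1:+1/(0,0,0)*
[(0,0,0)] end (terminal -1, O#4); searched (0,1,2) to 7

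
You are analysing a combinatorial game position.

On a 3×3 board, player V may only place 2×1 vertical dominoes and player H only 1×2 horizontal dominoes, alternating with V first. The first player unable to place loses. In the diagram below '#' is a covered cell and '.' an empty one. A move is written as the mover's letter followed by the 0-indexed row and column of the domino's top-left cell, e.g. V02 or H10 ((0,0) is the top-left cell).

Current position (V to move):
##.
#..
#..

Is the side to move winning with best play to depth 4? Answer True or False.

V winning at [##./#../#..]: True

p1 V@[##./#../#..]: V02[###/#.#/#..]-1 V11[##./##./##.]+1* V12[##./#.#/#.#]+1
p2 H@[##./##./##.] terminal -1; root [##./#../#..] d4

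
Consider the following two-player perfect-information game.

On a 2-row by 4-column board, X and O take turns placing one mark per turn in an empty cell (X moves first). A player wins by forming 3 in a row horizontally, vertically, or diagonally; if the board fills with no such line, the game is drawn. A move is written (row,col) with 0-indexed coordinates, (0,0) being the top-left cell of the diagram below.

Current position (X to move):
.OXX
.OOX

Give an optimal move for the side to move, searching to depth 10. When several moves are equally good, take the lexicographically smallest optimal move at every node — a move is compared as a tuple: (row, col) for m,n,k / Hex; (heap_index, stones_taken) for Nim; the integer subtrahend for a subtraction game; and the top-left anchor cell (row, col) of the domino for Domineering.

X's best at [.OXX/.OOX]: (1,0)

ply 1, X at .OXX/.OOX | (0,0)=-1→XOXX/.OOX; (1,0)=+0→.OXX/XOOX*
ply 2, O at .OXX/XOOX | (0,0)=+0→OOXX/XOOX*
ply 3: OOXX/XOOX is terminal +0 (X); from .OXX/.OOX depth 10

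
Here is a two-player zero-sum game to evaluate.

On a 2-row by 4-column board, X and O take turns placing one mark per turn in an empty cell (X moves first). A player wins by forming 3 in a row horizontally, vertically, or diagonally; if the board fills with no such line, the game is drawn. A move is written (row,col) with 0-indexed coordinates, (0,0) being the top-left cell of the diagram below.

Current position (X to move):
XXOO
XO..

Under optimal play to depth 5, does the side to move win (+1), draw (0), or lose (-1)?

value(XXOO/XO.., X) = 0

[XXOO/XO..] X move#1: (1,2):+0/XXOO/XOX.*, (1,3):+0/XXOO/XO.X
[XXOO/XOX.] O move#2: (1,3):+0/XXOO/XOXO*
[XXOO/XOXO] end (terminal +0, X#3); searched XXOO/XO.. to 5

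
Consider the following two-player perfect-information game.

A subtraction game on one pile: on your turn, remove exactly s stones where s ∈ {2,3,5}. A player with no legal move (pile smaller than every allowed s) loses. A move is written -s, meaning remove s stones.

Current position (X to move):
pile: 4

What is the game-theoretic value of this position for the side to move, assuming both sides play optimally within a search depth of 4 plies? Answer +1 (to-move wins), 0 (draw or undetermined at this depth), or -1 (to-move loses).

value(4, X) = +1

ply 1, X at 4 | -2=-1→2; -3=+1→1*
ply 2: 1 is terminal -1 (O); from 4 depth 4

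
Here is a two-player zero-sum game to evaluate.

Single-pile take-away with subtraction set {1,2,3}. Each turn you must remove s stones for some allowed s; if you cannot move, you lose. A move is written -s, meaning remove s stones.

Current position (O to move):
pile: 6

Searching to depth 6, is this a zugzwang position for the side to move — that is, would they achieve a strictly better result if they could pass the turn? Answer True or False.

p1 O@[6]: -1[5]-1 -2[4]+1* -3[3]-1
p2 X@[4]: -1[3]-1* -2[2]-1 -3[1]-1
p3 O@[3]: -1[2]-1 -2[1]-1 -3[0]+1*
p4 X@[0] terminal -1; root [6] d6
suppose O passes — search the same position with X to move:
pass> p1 X@[6]: -1[5]-1 -2[4]+1* -3[3]-1
pass> p2 O@[4]: -1[3]-1* -2[2]-1 -3[1]-1
pass> p3 X@[3]: -1[2]-1 -2[1]-1 -3[0]+1*
pass> p4 O@[0] terminal -1; root [6] d6
for O: play +1, pass -1

zugzwang(6, O) = False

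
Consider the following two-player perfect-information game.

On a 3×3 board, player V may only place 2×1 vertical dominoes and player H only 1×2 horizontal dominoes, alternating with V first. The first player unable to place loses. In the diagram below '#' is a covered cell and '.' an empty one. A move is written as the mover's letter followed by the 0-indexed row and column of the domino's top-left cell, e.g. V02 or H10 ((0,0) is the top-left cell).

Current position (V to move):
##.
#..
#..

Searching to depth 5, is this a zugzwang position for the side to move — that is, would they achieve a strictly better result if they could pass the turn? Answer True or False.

zugzwang(##./#../#.., V) = False

p1 V@[##./#../#..]: V02[###/#.#/#..]-1 V11[##./##./##.]+1* V12[##./#.#/#.#]+1
p2 H@[##./##./##.] terminal -1; root [##./#../#..] d5
if V skipped the turn, H would face:
~ p1 H@[##./#../#..]: H11[##./###/#..]+1* H21[##./#../###]-1
~ p2 V@[##./###/#..] terminal -1; root [##./#../#..] d5
compare (V): move=+1 vs pass=-1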